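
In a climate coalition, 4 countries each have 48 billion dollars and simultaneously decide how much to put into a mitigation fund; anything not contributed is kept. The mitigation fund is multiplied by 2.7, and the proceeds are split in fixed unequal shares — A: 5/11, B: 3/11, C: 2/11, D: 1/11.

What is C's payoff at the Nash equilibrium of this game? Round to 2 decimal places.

Each unit j contributes comes back to j as 2.7 × (j's share), so j prefers to contribute only if that share exceeds 1/2.7 = 0.3704; otherwise keeping the unit dominates.
The only share above 0.3704 is A's 5/11, contributing 48; the remaining 3 contribute 0. Total contributed: 48.
C keeps 48 and receives 2.7 × 48 × 2/11 = 23.56 from the mitigation fund, for a payoff of 71.56.

71.56 billion dollars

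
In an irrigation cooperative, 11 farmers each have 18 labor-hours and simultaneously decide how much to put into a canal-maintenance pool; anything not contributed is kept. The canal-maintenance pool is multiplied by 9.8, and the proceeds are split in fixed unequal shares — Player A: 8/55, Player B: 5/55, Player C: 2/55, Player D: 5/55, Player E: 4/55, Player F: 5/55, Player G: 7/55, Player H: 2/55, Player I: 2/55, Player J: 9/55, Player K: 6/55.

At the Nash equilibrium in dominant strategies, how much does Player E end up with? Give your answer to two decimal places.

A player with share s gets back 9.8·s per unit contributed, so full contribution is dominant for anyone with s > 1/9.8 = 0.1020 and zero contribution is dominant for anyone below.
Player A, Player G, Player J and Player K clear that bar, contributing 18 each; the remaining 7 contribute 0. Total contributed: 72.
Player E keeps 18 and receives 9.8 × 72 × 4/55 = 51.32 from the canal-maintenance pool, for a payoff of 69.32.

69.32 labor-hours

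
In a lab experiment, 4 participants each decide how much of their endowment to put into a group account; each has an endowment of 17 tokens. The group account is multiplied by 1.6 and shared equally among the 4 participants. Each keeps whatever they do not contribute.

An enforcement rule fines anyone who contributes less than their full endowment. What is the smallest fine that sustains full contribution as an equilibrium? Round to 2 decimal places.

Given the others contribute fully, the best deviation is to contribute 0 (any partial contribution still incurs the fine and gives up units whose private return 0.4000 is below 1).
Deviating from 17 to 0 saves 17 tokens but forfeits the deviator's share of the drop in the group account: 1.6/4 × 17 = 6.80.
So the deviation gain is 17 − 6.80 = 10.20, and the fine must be at least 10.20 tokens to wipe it out.

10.20 tokens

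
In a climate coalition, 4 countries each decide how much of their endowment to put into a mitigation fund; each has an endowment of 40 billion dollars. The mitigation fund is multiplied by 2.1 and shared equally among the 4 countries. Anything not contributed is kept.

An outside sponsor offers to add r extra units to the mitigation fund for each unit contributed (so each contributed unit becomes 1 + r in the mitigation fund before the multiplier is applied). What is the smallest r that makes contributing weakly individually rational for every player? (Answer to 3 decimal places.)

With matching at rate r, one contributed unit becomes (1 + r) in the mitigation fund and returns 2.1 × (1 + r) / 4 to the contributor.
Setting this equal to 1: 1 + r = 4/2.1 = 1.9048.
So the minimum matching rate is r = 1.9048 − 1 = 0.905.

0.905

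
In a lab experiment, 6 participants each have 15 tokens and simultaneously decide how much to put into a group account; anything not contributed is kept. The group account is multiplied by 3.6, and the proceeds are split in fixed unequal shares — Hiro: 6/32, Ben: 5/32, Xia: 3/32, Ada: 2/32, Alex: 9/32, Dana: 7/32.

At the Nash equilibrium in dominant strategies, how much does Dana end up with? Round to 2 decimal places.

26.81 tokens

Player j's private return per contributed unit is 3.6 × (j's share). Contributing is weakly dominant for j when that share is at least 1/3.6 = 0.2778, and contributing 0 is dominant otherwise.
Only Alex (9/32) clears that bar, contributing 15; the remaining 5 contribute 0. Total contributed: 15.
Dana keeps 15 and receives 3.6 × 15 × 7/32 = 11.81 from the group account, for a payoff of 26.81.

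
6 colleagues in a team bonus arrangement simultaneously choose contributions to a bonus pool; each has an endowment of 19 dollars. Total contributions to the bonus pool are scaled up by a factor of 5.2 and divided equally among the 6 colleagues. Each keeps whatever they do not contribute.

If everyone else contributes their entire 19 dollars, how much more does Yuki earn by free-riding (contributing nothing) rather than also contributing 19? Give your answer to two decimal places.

2.53 dollars

Switching from a contribution of 19 to 0 lets Yuki keep an extra 19 dollars, but lowers the bonus pool by 19, which costs Yuki their own share of that drop: 5.2/6 × 19 = 16.47.
Net gain = 19 − 16.47 = 2.53. The private return per contributed unit (0.8667) is below 1, so free-riding is indeed the best response regardless of what the others do.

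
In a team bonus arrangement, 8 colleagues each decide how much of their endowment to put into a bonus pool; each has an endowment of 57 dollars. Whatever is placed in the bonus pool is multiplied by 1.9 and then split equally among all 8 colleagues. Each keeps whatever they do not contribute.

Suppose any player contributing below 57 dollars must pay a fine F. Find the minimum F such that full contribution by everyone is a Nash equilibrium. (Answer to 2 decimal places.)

43.46 dollars

Given the others contribute fully, the best deviation is to contribute 0 (any partial contribution still incurs the fine and gives up units whose private return 0.2375 is below 1).
Deviating from 57 to 0 saves 57 dollars but forfeits the deviator's share of the drop in the bonus pool: 1.9/8 × 57 = 13.54.
So the deviation gain is 57 − 13.54 = 43.46, and the fine must be at least 43.46 dollars to wipe it out.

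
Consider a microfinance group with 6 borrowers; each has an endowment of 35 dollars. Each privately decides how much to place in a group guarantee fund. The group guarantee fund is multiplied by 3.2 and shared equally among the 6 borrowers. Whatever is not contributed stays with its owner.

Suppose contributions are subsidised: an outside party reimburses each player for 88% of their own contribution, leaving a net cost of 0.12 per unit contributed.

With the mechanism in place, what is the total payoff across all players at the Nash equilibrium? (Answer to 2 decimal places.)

With the mechanism, a contributed unit returns (3.2/6) / 0.12 = 4.4444 per unit of net cost to the contributor — now above 1 — so contributing fully is weakly dominant for every player.
So the Nash equilibrium is full contribution by all 6; the group earns 6 × (35 × 0.88 + 3.2 × 35) = 856.80.

856.80 dollars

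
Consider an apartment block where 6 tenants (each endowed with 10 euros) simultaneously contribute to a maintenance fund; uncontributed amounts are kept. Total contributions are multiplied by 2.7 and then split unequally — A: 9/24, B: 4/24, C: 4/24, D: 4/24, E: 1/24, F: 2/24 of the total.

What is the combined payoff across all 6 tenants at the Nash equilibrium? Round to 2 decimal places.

Player j's private return per contributed unit is 2.7 × (j's share). Contributing is weakly dominant for j when that share is at least 1/2.7 = 0.3704, and contributing 0 is dominant otherwise.
The only share above 0.3704 is A's 9/24, contributing 10; the remaining 5 contribute 0. Total contributed: 10.
The maintenance fund pays out 2.7 × 10 = 27.00 in total (split across the unequal shares, but the aggregate is all that matters for the group sum).
The 5 free-riders keep 10 each, adding 50. Group total = 50 + 27.00 = 77.00.

77.00 euros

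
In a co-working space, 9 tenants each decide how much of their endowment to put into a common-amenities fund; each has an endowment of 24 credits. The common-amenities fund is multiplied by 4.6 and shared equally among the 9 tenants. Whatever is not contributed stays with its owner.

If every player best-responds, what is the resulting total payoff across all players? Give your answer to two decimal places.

Each contributed unit returns 4.6/9 = 0.5111 to its contributor — below 1 — so contributing 0 is dominant for every player. At the Nash equilibrium everyone keeps their 24, and the group total is 9 × 24 = 216.

216.00 credits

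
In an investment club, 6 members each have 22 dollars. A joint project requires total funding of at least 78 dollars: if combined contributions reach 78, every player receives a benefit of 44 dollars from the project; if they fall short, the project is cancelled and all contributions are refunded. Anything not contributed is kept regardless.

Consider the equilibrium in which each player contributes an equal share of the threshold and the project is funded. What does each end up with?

Equal share of the threshold: 78/6 = 13.
At this profile no one gains by cutting their contribution: any cut drops the total below 78, the project is cancelled, contributions are refunded, and the deviator ends with 22, which is less than 22 − 13 + 44 = 53. Contributing more than 13 just wastes the excess. So contributing exactly 13 is a best response.
Each player's payoff: 22 − 13 + 44 = 53.

53 dollars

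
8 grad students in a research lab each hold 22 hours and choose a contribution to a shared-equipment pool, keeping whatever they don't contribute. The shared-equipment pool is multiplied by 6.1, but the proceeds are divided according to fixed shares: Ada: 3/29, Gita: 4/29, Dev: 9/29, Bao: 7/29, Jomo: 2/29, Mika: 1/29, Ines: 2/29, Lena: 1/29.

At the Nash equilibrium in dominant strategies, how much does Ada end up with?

A player with share s gets back 6.1·s per unit contributed, so full contribution is dominant for anyone with s > 1/6.1 = 0.1639 and zero contribution is dominant for anyone below.
Dev and Bao are above the threshold, contributing 22 each; the remaining 6 contribute 0. Total contributed: 44.
Ada keeps 22 and receives 6.1 × 44 × 3/29 = 27.77 from the shared-equipment pool, for a payoff of 49.77.

49.77 hours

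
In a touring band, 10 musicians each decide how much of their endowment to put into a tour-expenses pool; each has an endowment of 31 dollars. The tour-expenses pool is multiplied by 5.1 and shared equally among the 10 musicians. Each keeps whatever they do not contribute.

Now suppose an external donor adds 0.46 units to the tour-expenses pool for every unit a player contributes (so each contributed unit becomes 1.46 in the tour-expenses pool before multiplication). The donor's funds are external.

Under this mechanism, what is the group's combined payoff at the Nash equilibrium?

310.00 dollars

Even with the mechanism, each unit contributed returns only 5.1 × 1.46 / 10 = 0.7446 per unit of net cost, so contributing nothing is still dominant.
At the Nash equilibrium no one contributes; group total payoff = 10 × 31 = 310.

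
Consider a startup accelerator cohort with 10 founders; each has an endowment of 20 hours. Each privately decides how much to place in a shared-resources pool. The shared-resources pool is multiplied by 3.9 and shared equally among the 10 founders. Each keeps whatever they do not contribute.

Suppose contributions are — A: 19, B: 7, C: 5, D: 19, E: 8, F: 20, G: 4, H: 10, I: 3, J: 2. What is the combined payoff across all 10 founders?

Total contributed: 19 + 7 + 5 + 19 + 8 + 20 + 4 + 10 + 3 + 2 = 97; total kept: 10 × 20 − 97 = 103.
The shared-resources pool pays out 3.9 × 97 = 378.30 in aggregate.
Group total = 103 + 378.30 = 481.30.

481.30 hours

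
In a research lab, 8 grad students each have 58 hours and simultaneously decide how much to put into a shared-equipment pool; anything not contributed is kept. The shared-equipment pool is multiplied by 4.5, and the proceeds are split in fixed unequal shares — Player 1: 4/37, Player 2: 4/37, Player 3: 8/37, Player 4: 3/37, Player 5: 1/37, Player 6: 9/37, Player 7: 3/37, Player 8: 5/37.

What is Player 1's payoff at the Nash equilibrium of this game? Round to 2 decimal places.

A player with share s gets back 4.5·s per unit contributed, so full contribution is dominant for anyone with s > 1/4.5 = 0.2222 and zero contribution is dominant for anyone below.
Player 6 alone (share 9/37) is above the threshold, contributing 58; the remaining 7 contribute 0. Total contributed: 58.
Player 1 keeps 58 and receives 4.5 × 58 × 4/37 = 28.22 from the shared-equipment pool, for a payoff of 86.22.

86.22 hours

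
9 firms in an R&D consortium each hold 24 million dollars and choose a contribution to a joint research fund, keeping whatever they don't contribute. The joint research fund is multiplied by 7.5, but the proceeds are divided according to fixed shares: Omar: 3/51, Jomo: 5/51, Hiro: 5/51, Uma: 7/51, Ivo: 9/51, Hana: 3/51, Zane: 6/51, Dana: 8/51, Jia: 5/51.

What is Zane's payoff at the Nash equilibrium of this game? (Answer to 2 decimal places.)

Each unit j contributes comes back to j as 7.5 × (j's share), so j prefers to contribute only if that share exceeds 1/7.5 = 0.1333; otherwise keeping the unit dominates.
Uma, Ivo and Dana are above the threshold, contributing 24 each; the remaining 6 contribute 0. Total contributed: 72.
Zane keeps 24 and receives 7.5 × 72 × 6/51 = 63.53 from the joint research fund, for a payoff of 87.53.

87.53 million dollars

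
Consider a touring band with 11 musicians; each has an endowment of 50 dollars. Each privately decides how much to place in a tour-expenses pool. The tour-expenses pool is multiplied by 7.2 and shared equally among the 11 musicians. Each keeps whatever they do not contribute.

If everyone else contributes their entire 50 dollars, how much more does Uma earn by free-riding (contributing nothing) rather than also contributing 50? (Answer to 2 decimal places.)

17.27 dollars

Switching from a contribution of 50 to 0 lets Uma keep an extra 50 dollars, but lowers the tour-expenses pool by 50, which costs Uma their own share of that drop: 7.2/11 × 50 = 32.73.
Net gain = 50 − 32.73 = 17.27. The private return per contributed unit (0.6545) is below 1, so free-riding is indeed the best response regardless of what the others do.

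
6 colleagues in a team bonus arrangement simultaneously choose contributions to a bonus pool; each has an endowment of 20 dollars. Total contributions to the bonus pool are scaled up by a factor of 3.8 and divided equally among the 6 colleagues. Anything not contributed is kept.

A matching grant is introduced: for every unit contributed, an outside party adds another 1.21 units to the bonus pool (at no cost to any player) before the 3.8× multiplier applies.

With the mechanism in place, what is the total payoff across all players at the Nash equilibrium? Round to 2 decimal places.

Under the mechanism each unit contributed yields 3.8 × 2.21 / 6 = 1.3997 back to its contributor per unit of net cost, which exceeds 1, making full contribution the dominant choice for everyone.
At the Nash equilibrium everyone contributes 20. Group total payoff = 3.8 × 2.21 × 120 = 1007.76.

1007.76 dollars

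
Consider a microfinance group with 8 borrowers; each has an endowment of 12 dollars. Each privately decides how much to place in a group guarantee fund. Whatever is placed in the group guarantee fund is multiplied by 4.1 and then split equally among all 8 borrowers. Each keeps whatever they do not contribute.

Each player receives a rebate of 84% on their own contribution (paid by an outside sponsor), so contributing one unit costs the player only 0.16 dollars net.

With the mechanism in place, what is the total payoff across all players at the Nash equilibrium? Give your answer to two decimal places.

The effective private return per unit is now (4.1/8) / 0.16 = 3.2031 > 1, so every player's dominant strategy flips to full contribution.
So the Nash equilibrium is full contribution by all 8; the group earns 8 × (12 × 0.84 + 4.1 × 12) = 474.24.

474.24 dollars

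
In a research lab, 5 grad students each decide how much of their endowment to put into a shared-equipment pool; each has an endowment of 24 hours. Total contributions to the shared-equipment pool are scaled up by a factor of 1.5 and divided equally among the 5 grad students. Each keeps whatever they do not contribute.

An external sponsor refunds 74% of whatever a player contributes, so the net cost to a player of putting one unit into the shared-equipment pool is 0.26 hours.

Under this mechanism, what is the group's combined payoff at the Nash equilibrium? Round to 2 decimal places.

With the mechanism, a contributed unit returns (1.5/5) / 0.26 = 1.1538 per unit of net cost to the contributor — now above 1 — so contributing fully is weakly dominant for every player.
So the Nash equilibrium is full contribution by all 5; the group earns 5 × (24 × 0.74 + 1.5 × 24) = 268.80.

268.80 hours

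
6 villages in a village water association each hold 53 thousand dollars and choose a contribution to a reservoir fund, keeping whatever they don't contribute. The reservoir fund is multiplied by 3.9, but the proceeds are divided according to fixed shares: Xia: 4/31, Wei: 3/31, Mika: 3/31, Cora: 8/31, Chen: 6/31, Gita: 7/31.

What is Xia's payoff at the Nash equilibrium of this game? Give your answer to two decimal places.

For player j, contributing a unit is worthwhile iff 3.9 × (j's share) ≥ 1, i.e. iff j's share is at least 0.2564.
The only share above 0.2564 is Cora's 8/31, contributing 53; the remaining 5 contribute 0. Total contributed: 53.
Xia keeps 53 and receives 3.9 × 53 × 4/31 = 26.67 from the reservoir fund, for a payoff of 79.67.

79.67 thousand dollars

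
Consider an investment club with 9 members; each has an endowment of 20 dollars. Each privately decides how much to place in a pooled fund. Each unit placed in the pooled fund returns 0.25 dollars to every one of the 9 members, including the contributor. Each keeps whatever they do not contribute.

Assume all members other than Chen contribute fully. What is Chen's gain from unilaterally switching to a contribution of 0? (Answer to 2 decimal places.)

15.00 dollars

Switching from a contribution of 20 to 0 lets Chen keep an extra 20 dollars, but lowers the pooled fund by 20, which costs Chen their own share of that drop: 0.25 × 20 = 5.00.
Net gain = 20 − 5.00 = 15.00. The private return per contributed unit (0.25) is below 1, so free-riding is indeed the best response regardless of what the others do.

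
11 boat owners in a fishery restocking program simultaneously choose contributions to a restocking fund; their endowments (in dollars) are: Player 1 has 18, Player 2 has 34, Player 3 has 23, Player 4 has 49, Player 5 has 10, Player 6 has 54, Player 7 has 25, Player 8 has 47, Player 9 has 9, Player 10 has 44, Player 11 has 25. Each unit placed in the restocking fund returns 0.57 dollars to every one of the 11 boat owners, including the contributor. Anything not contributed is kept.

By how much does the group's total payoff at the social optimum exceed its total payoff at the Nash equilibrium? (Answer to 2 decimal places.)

The private return per contributed unit is 0.57 < 1 for everyone, so the Nash equilibrium is zero contribution and the group total is Σ E_j = 18 + 34 + 23 + 49 + 10 + 54 + 25 + 47 + 9 + 44 + 25 = 338.
Each contributed unit returns 6.270 to the group, so the social optimum is full contribution by everyone: group total = 6.270 × 338 = 2119.26.
Efficiency loss = (6.270 − 1) × 338 = 1781.26.

1781.26 dollars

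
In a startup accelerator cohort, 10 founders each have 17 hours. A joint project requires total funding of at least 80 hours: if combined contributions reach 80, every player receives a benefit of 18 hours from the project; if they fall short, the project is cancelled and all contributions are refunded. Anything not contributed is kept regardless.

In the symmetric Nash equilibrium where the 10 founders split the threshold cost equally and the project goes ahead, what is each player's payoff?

27 hours

Equal share of the threshold: 80/10 = 8.
At this profile no one gains by cutting their contribution: any cut drops the total below 80, the project is cancelled, contributions are refunded, and the deviator ends with 17, which is less than 17 − 8 + 18 = 27. Contributing more than 8 just wastes the excess. So contributing exactly 8 is a best response.
Each player's payoff: 17 − 8 + 18 = 27.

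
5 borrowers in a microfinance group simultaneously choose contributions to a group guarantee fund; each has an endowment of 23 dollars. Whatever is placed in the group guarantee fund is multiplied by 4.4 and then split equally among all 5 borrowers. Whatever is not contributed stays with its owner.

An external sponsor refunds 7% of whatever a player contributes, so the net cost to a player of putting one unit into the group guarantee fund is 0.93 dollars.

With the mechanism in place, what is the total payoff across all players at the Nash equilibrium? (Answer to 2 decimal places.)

The effective private return is (4.4/5) / 0.93 = 0.9462, which is still under 1, so the mechanism doesn't change anyone's dominant strategy: zero contribution.
Everyone keeps their endowment and the group total is 5 × 23 = 115.

115.00 dollars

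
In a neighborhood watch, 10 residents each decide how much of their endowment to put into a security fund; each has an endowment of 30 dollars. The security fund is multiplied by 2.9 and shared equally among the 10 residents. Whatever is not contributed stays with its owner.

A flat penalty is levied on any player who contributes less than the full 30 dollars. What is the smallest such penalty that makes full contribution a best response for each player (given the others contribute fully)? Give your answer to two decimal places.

21.30 dollars

Given the others contribute fully, the best deviation is to contribute 0 (any partial contribution still incurs the fine and gives up units whose private return 0.2900 is below 1).
Deviating from 30 to 0 saves 30 dollars but forfeits the deviator's share of the drop in the security fund: 2.9/10 × 30 = 8.70.
So the deviation gain is 30 − 8.70 = 21.30, and the fine must be at least 21.30 dollars to wipe it out.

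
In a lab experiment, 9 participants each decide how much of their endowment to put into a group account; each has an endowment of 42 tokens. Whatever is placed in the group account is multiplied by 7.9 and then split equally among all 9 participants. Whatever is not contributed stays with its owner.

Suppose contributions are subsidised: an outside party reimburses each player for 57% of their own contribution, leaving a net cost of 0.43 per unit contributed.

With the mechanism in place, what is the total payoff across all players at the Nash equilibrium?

Under the mechanism each unit contributed yields (7.9/9) / 0.43 = 2.0413 back to its contributor per unit of net cost, which exceeds 1, making full contribution the dominant choice for everyone.
At the Nash equilibrium everyone contributes 42. Group total payoff = 9 × (42 × 0.57 + 7.9 × 42) = 3201.66.

3201.66 tokens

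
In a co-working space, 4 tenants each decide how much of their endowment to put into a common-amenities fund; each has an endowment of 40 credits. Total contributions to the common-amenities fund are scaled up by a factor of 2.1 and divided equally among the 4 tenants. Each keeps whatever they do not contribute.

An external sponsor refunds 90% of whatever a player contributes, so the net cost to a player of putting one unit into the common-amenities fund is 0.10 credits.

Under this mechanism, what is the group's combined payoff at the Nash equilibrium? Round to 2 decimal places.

With the mechanism, a contributed unit returns (2.1/4) / 0.10 = 5.2500 per unit of net cost to the contributor — now above 1 — so contributing fully is weakly dominant for every player.
So the Nash equilibrium is full contribution by all 4; the group earns 4 × (40 × 0.90 + 2.1 × 40) = 480.00.

480.00 credits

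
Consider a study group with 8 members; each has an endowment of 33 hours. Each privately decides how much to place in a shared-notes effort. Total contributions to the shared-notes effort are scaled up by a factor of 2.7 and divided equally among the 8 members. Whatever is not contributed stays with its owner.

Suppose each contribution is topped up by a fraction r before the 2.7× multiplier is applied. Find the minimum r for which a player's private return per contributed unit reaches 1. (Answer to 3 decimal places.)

With matching at rate r, one contributed unit becomes (1 + r) in the shared-notes effort and returns 2.7 × (1 + r) / 8 to the contributor.
Setting this equal to 1: 1 + r = 8/2.7 = 2.9630.
So the minimum matching rate is r = 2.9630 − 1 = 1.963.

1.963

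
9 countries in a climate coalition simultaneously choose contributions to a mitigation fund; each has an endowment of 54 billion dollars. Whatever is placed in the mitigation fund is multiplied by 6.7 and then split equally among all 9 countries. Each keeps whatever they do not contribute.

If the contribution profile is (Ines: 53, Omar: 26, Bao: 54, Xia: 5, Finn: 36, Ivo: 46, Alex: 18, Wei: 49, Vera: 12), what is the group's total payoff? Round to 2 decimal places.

Total contributed: 53 + 26 + 54 + 5 + 36 + 46 + 18 + 49 + 12 = 299; total kept: 9 × 54 − 299 = 187.
The mitigation fund pays out 6.7 × 299 = 2003.30 in aggregate.
Group total = 187 + 2003.30 = 2190.30.

2190.30 billion dollars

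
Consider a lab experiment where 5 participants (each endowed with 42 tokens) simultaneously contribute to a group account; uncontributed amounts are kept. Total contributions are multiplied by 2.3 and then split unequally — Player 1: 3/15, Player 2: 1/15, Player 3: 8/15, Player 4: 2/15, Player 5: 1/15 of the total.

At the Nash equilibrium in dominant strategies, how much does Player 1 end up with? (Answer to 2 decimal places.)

61.32 tokens

Player j's private return per contributed unit is 2.3 × (j's share). Contributing is weakly dominant for j when that share is at least 1/2.3 = 0.4348, and contributing 0 is dominant otherwise.
Player 3 alone (share 8/15) is above the threshold, contributing 42; the remaining 4 contribute 0. Total contributed: 42.
Player 1 keeps 42 and receives 2.3 × 42 × 3/15 = 19.32 from the group account, for a payoff of 61.32.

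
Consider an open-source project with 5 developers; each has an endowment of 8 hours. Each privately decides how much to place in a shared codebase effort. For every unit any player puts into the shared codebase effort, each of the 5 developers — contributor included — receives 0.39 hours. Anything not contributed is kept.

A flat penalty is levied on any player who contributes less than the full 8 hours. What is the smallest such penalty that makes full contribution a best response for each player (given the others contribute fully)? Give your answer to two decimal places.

4.88 hours

Given the others contribute fully, the best deviation is to contribute 0 (any partial contribution still incurs the fine and gives up units whose private return 0.39 is below 1).
Deviating from 8 to 0 saves 8 hours but forfeits the deviator's share of the drop in the shared codebase effort: 0.39 × 8 = 3.12.
So the deviation gain is 8 − 3.12 = 4.88, and the fine must be at least 4.88 hours to wipe it out.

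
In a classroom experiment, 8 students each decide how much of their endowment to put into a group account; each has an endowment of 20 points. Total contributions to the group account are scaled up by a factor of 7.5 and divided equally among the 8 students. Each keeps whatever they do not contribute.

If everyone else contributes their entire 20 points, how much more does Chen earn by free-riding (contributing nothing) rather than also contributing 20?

Switching from a contribution of 20 to 0 lets Chen keep an extra 20 points, but lowers the group account by 20, which costs Chen their own share of that drop: 7.5/8 × 20 = 18.75.
Net gain = 20 − 18.75 = 1.25. The private return per contributed unit (0.9375) is below 1, so free-riding is indeed the best response regardless of what the others do.

1.25 points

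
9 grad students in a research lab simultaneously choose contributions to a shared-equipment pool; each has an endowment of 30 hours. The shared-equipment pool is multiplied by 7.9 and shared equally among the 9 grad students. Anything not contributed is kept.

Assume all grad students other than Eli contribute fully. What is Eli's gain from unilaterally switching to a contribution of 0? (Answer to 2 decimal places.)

3.67 hours

Switching from a contribution of 30 to 0 lets Eli keep an extra 30 hours, but lowers the shared-equipment pool by 30, which costs Eli their own share of that drop: 7.9/9 × 30 = 26.33.
Net gain = 30 − 26.33 = 3.67. The private return per contributed unit (0.8778) is below 1, so free-riding is indeed the best response regardless of what the others do.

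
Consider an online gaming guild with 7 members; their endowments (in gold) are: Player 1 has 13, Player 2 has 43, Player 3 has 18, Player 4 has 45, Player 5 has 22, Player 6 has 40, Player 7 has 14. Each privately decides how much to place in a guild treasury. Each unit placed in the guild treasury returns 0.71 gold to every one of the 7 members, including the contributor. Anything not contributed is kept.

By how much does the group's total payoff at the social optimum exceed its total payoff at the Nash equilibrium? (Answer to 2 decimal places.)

The private return per contributed unit is 0.71 < 1 for everyone, so the Nash equilibrium is zero contribution and the group total is Σ E_j = 13 + 43 + 18 + 45 + 22 + 40 + 14 = 195.
Each contributed unit returns 4.970 to the group, so the social optimum is full contribution by everyone: group total = 4.970 × 195 = 969.15.
Efficiency loss = (4.970 − 1) × 195 = 774.15.

774.15 gold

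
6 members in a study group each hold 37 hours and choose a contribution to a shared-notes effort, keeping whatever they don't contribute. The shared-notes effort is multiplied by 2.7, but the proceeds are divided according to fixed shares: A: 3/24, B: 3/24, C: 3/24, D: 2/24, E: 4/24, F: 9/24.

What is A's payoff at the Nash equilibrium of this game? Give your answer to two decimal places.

49.49 hours

Player j's private return per contributed unit is 2.7 × (j's share). Contributing is weakly dominant for j when that share is at least 1/2.7 = 0.3704, and contributing 0 is dominant otherwise.
Only F (9/24) clears that bar, contributing 37; the remaining 5 contribute 0. Total contributed: 37.
A keeps 37 and receives 2.7 × 37 × 3/24 = 12.49 from the shared-notes effort, for a payoff of 49.49.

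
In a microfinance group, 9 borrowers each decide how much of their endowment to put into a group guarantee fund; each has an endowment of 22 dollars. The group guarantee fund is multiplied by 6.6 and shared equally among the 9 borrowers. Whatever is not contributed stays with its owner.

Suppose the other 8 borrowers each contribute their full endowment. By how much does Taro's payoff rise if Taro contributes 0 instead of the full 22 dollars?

5.87 dollars

Switching from a contribution of 22 to 0 lets Taro keep an extra 22 dollars, but lowers the group guarantee fund by 22, which costs Taro their own share of that drop: 6.6/9 × 22 = 16.13.
Net gain = 22 − 16.13 = 5.87. The private return per contributed unit (0.7333) is below 1, so free-riding is indeed the best response regardless of what the others do.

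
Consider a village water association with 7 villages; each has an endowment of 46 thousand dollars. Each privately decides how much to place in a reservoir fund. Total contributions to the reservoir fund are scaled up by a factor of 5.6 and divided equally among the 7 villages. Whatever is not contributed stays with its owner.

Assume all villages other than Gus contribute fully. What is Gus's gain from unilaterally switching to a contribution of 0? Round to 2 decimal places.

9.20 thousand dollars

Switching from a contribution of 46 to 0 lets Gus keep an extra 46 thousand dollars, but lowers the reservoir fund by 46, which costs Gus their own share of that drop: 5.6/7 × 46 = 36.80.
Net gain = 46 − 36.80 = 9.20. The private return per contributed unit (0.8000) is below 1, so free-riding is indeed the best response regardless of what the others do.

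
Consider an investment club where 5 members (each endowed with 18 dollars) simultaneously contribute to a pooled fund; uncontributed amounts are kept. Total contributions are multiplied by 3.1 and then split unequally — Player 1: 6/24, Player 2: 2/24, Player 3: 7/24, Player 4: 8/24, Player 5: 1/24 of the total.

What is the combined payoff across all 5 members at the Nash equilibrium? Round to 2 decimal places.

Each unit j contributes comes back to j as 3.1 × (j's share), so j prefers to contribute only if that share exceeds 1/3.1 = 0.3226; otherwise keeping the unit dominates.
Only Player 4 (8/24) clears that bar, contributing 18; the remaining 4 contribute 0. Total contributed: 18.
The pooled fund pays out 3.1 × 18 = 55.80 in total (split across the unequal shares, but the aggregate is all that matters for the group sum).
The 4 free-riders keep 18 each, adding 72. Group total = 72 + 55.80 = 127.80.

127.80 dollars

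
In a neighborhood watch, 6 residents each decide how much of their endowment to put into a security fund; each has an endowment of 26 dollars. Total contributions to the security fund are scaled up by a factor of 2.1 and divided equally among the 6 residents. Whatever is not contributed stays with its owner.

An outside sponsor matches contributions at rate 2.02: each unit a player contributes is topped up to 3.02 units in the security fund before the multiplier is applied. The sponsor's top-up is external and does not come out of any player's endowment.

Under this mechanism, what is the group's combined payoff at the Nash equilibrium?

989.35 dollars

With the mechanism, a contributed unit returns 2.1 × 3.02 / 6 = 1.0570 per unit of net cost to the contributor — now above 1 — so contributing fully is weakly dominant for every player.
So the Nash equilibrium is full contribution by all 6; the group earns 2.1 × 3.02 × 156 = 989.35.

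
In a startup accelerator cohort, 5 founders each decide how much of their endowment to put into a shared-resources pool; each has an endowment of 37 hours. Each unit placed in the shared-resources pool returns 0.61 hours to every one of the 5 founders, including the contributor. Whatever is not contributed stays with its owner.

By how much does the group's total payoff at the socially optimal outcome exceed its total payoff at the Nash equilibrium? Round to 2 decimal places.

379.25 hours

The private return per contributed unit is 0.61 < 1, so contributing 0 is dominant for every player. At the Nash equilibrium everyone keeps their 37, and the group total is 5 × 37 = 185.
Each contributed unit returns 3.050 to the group as a whole (0.61 to each of 5 players), which exceeds 1, so the social optimum is full contribution: group total = 3.050 × 185 = 564.25.
Efficiency loss = 564.25 − 185 = 379.25.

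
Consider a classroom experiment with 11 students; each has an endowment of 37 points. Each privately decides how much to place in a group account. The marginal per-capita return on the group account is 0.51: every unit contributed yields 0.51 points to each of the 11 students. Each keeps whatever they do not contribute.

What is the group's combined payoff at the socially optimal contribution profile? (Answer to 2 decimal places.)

Each contributed unit returns 5.610 to the group as a whole (0.51 to each of 11 players), which exceeds 1, so the social optimum is full contribution: group total = 5.610 × 407 = 2283.27.

2283.27 points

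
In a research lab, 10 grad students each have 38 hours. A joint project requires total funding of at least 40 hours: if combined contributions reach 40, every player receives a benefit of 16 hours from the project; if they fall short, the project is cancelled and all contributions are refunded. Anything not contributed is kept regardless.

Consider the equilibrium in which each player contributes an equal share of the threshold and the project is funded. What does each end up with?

Equal share of the threshold: 40/10 = 4.
At this profile no one gains by cutting their contribution: any cut drops the total below 40, the project is cancelled, contributions are refunded, and the deviator ends with 38, which is less than 38 − 4 + 16 = 50. Contributing more than 4 just wastes the excess. So contributing exactly 4 is a best response.
Each player's payoff: 38 − 4 + 16 = 50.

50 hours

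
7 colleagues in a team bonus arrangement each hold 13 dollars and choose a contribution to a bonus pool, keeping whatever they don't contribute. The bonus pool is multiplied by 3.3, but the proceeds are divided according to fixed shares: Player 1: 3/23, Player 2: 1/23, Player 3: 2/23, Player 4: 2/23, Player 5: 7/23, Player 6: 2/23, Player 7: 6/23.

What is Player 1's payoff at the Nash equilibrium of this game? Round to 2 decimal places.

18.60 dollars

Player j's private return per contributed unit is 3.3 × (j's share). Contributing is weakly dominant for j when that share is at least 1/3.3 = 0.3030, and contributing 0 is dominant otherwise.
The only share above 0.3030 is Player 5's 7/23, contributing 13; the remaining 6 contribute 0. Total contributed: 13.
Player 1 keeps 13 and receives 3.3 × 13 × 3/23 = 5.60 from the bonus pool, for a payoff of 18.60.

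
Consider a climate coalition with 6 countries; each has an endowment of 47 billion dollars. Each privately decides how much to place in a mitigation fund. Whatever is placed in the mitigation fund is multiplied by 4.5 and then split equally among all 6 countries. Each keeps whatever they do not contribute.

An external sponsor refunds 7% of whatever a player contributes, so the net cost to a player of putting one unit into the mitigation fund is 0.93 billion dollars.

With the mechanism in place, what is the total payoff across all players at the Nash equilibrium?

282.00 billion dollars

With the mechanism, a contributed unit returns (4.5/6) / 0.93 = 0.8065 per unit of net cost — still below 1 — so contributing 0 remains dominant for every player.
At the Nash equilibrium no one contributes; group total payoff = 6 × 47 = 282.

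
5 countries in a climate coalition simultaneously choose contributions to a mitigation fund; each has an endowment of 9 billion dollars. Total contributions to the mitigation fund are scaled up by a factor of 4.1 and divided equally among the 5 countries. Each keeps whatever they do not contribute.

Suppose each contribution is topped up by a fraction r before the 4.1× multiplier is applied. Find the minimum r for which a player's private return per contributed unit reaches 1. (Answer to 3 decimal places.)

With matching at rate r, one contributed unit becomes (1 + r) in the mitigation fund and returns 4.1 × (1 + r) / 5 to the contributor.
Setting this equal to 1: 1 + r = 5/4.1 = 1.2195.
So the minimum matching rate is r = 1.2195 − 1 = 0.220.

0.220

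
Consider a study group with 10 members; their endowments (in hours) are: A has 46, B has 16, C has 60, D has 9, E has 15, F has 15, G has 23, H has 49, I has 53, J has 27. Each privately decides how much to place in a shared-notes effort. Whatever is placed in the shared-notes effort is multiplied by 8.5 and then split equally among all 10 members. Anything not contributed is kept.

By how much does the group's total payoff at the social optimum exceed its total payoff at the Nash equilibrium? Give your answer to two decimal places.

2347.50 hours

The private return per contributed unit is 8.5/10 = 0.8500 < 1 for every player regardless of endowment, so the Nash equilibrium is zero contribution and the group total is Σ E_j = 46 + 16 + 60 + 9 + 15 + 15 + 23 + 49 + 53 + 27 = 313.
Each contributed unit returns 8.500 to the group, so the social optimum is full contribution by everyone: group total = 8.500 × 313 = 2660.50.
Efficiency loss = (8.500 − 1) × 313 = 2347.50.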